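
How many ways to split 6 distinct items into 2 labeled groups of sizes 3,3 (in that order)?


6! = 720
Denominator: 3!=6 * 3!=6
Coefficient = 720 / 36 = 20

20


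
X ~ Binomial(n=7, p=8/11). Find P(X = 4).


P(X=4) = C(7,4) * p^4 * (1-p)^3
= 35 * 4096/14641 * 27/1331
= 3870720/19487171

3870720/19487171


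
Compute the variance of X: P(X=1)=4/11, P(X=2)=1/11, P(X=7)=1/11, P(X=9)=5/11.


E[X] = 58/11, E[X^2] = 42
Var(X) = E[X^2] - (E[X])^2 = 42 - (58/11)^2 = 1718/121

1718/121


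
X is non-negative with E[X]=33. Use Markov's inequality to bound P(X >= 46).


Markov: P(X >= a) <= E[X]/a
P(X >= 46) <= 33/46

33/46


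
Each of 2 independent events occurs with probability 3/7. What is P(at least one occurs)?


P(at least one) = 1 - P(none)
P(none) = (1 - 3/7)^2 = (4/7)^2 = 16/49
P(at least one) = 1 - 16/49 = 33/49

33/49


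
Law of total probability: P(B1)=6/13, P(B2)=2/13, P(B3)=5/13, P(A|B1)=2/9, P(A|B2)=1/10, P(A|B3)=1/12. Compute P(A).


P(A) = P(A|B1)P(B1) + P(A|B2)P(B2) + P(A|B3)P(B3)
= 2/9*6/13 + 1/10*2/13 + 1/12*5/13
= 4/39 + 1/65 + 5/156 = 3/20

3/20


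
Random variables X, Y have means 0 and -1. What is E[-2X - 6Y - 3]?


E[-2X - 6Y - 3] = -2*E[X] - 6*E[Y] - 3
= (-2)*(0) + (-6)*(-1) + (-3)
= 0 + 6 - 3 = 3

3


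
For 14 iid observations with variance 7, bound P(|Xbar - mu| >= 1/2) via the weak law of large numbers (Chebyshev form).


Var(Xbar) = Var(X)/n = 7/14
Chebyshev: P(|Xbar-mu| >= 1/2) <= Var(Xbar)/(1/2)^2 = (1/2)/(1/4) = 2
Bound exceeds 1, so trivial bound: 1

1


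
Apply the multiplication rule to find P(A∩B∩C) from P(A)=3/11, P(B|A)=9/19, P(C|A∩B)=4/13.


P(A∩B∩C) = P(A) * P(B|A) * P(C|A∩B)
= 3/11 * 9/19 * 4/13
= 27/209 * 4/13 = 108/2717

108/2717


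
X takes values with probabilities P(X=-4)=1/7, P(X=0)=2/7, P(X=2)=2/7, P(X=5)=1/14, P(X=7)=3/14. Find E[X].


E[X] = sum(x * P(x))
= -4*1/7 + 0*2/7 + 2*2/7 + 5*1/14 + 7*3/14
= 13/7

13/7


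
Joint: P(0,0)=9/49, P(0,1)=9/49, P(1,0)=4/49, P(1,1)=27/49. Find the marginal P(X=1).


P(X=1) = P(1,0)+P(1,1) = 4/49 + 27/49 = 31/49

31/49


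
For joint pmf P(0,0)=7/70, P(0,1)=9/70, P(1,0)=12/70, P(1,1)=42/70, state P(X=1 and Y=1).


Read from table: P(X=1, Y=1) = 42/70 = 3/5

3/5


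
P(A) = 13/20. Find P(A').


P(A') = 1 - P(A) = 1 - 13/20 = 7/20

7/20


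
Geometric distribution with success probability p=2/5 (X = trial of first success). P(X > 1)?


P(X > 1) = P(first 1 trials all fail) = (1-p)^1 = (3/5)^1 = 3/5

3/5


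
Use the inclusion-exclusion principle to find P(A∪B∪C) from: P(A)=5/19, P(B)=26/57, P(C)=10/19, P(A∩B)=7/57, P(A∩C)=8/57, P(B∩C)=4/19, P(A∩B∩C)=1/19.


P(A∪B∪C) = P(A)+P(B)+P(C) - P(AB)-P(AC)-P(BC) + P(ABC)
= 5/19+26/57+10/19 - 7/57-8/57-4/19 + 1/19
= 47/57

47/57


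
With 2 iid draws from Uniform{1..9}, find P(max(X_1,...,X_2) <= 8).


P(max <= 8) = P(all X_i <= 8) = (P(X_1 <= 8))^2
= (8/9)^2 = 64/81

64/81


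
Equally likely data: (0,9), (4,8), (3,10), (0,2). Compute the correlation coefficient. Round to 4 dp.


Cov(X,Y) = 2.8125, Var(X) = 3.1875, Var(Y) = 9.6875
rho = Cov/(sqrt(VarX)*sqrt(VarY)) = 0.5061

0.5061


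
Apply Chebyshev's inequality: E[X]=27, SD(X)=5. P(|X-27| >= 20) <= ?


k = 20/5 = 4
Chebyshev: P(|X-mu| >= k*sigma) <= 1/k^2 = 1/4^2 = 1/16

1/16


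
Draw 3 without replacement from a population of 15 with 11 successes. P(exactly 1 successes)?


P(X=1) = C(11,1)*C(4,2) / C(15,3)
= 11*6 / 455
= 66/455

66/455


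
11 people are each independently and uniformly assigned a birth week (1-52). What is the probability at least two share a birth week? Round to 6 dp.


P(all different) = prod((52-i)/52 for i=0..10) = 0.320762
P(at least one match) = 1 - 0.320762 = 0.679238

0.679238


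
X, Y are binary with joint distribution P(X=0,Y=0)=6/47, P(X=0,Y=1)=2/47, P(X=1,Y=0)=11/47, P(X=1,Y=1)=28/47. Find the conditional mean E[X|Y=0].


P(Y=0) = 17/47
E[X|Y=0] = (0*6 + 1*11)/17 = 11/17

11/17


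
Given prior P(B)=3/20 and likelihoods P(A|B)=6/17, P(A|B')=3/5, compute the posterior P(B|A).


P(A) = P(A|B)P(B) + P(A|B')P(B') = 6/17*3/20 + 3/5*17/20 = 957/1700
P(B|A) = P(A|B)P(B)/P(A) = (9/170)/(957/1700) = 30/319

30/319


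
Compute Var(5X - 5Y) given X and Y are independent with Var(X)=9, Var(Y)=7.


Independence => Cov(X,Y)=0
Var(5X - 5Y) = 5^2*Var(X) + (-5)^2*Var(Y)
= 25*9 + 25*7 = 400

400


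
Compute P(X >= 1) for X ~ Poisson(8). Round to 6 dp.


P(X>=1) = 1 - P(X<=0) = 1 - (e^(-8)*8^0/0!)
≈ 1 - 0.0003354626 = 0.9996645374
≈ 0.999665

0.999665


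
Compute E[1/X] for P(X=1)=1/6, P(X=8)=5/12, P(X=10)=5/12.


E[1/X] = sum(g(x)*P(x))
= 1*1/6 + 1/8*5/12 + 1/10*5/12
= 25/96

25/96


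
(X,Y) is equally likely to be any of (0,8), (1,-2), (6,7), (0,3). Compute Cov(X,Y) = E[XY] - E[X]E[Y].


E[X]=7/4, E[Y]=4, E[XY]=10
Cov(X,Y) = E[XY] - E[X]E[Y] = 10 - 7/4*4 = 3

3


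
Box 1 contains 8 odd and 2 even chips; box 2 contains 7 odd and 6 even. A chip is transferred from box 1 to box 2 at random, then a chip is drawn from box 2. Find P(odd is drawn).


P(transfer odd) = 8/10 = 4/5; P(transfer even) = 1/5
If odd transferred: Urn II has 8 odd of 14, so P(odd|odd moved) = 4/7
If even transferred: Urn II has 7 odd of 14, so P(odd|even moved) = 1/2
By total probability: P(odd) = 4/5*4/7 + 1/5*1/2 = 39/70

39/70


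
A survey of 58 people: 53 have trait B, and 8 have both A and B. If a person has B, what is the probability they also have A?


P(A|B) = P(A∩B)/P(B) = (8/58)/(53/58) = 8/53

8/53


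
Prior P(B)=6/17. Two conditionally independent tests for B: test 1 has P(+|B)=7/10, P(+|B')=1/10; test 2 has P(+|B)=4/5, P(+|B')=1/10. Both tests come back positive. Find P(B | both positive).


After test 1: P(+) = 7/10*6/17 + 1/10*11/17 = 53/170
P(B|+) = (21/85)/(53/170) = 42/53
After test 2 (use post1 as new prior): P(+) = 4/5*42/53 + 1/10*11/53 = 347/530
P(B|+,+) = (168/265)/(347/530) = 336/347

336/347


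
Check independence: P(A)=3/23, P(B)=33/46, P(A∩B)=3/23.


P(A)*P(B) = 3/23*33/46 = 99/1058
P(A∩B) = 3/23 != 99/1058, so not independent

No, A and B are not independent


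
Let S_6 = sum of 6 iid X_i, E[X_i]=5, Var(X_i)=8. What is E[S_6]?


E[S_n] = n*E[X_1] = 6*5 = 30

30


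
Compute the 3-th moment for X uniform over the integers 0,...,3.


E[X^3] = (1/4) * sum(x^3 for x=0..3)
= 36/4 = 9

9


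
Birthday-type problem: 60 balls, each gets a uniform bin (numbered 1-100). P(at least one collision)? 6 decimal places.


P(all different) = prod((100-i)/100 for i=0..59) = 0.000000
P(at least one match) = 1 - 0.000000 = 1.000000

1.000000


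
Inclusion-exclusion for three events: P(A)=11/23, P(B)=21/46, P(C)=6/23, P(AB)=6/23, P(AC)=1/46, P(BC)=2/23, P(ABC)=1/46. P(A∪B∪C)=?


P(A∪B∪C) = P(A)+P(B)+P(C) - P(AB)-P(AC)-P(BC) + P(ABC)
= 11/23+21/46+6/23 - 6/23-1/46-2/23 + 1/46
= 39/46

39/46


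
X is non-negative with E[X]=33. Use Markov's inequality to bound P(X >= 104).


Markov: P(X >= a) <= E[X]/a
P(X >= 104) <= 33/104

33/104


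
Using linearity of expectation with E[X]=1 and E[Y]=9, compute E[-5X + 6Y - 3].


E[-5X + 6Y - 3] = -5*E[X] + 6*E[Y] - 3
= (-5)*(1) + (6)*(9) + (-3)
= -5 + 54 - 3 = 46

46


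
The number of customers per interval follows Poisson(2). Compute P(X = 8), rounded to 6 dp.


P(X=8) = e^(-2) * 2^8 / 8!
≈ 0.1353352832 * 256 / 40320
≈ 0.000859

0.000859


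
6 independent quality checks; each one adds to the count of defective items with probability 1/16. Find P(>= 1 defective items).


P(at least one) = 1 - P(none)
P(none) = (1 - 1/16)^6 = (15/16)^6 = 11390625/16777216
P(at least one) = 1 - 11390625/16777216 = 5386591/16777216

5386591/16777216


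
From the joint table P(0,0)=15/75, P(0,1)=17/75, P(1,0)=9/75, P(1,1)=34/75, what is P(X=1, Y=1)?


Read from table: P(X=1, Y=1) = 34/75

34/75


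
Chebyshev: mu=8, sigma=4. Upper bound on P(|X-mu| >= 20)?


k = 20/4 = 5
Chebyshev: P(|X-mu| >= k*sigma) <= 1/k^2 = 1/5^2 = 1/25

1/25


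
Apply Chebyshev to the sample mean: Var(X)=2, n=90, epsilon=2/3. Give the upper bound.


Var(Xbar) = Var(X)/n = 2/90
Chebyshev: P(|Xbar-mu| >= 2/3) <= Var(Xbar)/(2/3)^2 = (1/45)/(4/9) = 1/20

1/20


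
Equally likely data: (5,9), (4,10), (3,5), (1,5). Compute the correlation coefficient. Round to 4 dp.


Cov(X,Y) = 2.6875, Var(X) = 2.1875, Var(Y) = 5.1875
rho = Cov/(sqrt(VarX)*sqrt(VarY)) = 0.7978

0.7978


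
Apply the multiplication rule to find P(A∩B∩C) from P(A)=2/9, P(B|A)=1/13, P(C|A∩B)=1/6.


P(A∩B∩C) = P(A) * P(B|A) * P(C|A∩B)
= 2/9 * 1/13 * 1/6
= 2/117 * 1/6 = 1/351

1/351


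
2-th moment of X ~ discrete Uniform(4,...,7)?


E[X^2] = (1/4) * sum(x^2 for x=4..7)
= 126/4 = 63/2

63/2


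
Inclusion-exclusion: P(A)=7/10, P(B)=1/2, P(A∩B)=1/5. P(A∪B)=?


P(A∪B) = P(A) + P(B) - P(A∩B)
= 7/10 + 1/2 - 1/5 = 1

1


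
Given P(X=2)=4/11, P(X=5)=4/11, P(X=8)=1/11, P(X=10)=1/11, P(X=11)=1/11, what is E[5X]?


E[5X] = sum(g(x)*P(x))
= 10*4/11 + 25*4/11 + 40*1/11 + 50*1/11 + 55*1/11
= 285/11

285/11


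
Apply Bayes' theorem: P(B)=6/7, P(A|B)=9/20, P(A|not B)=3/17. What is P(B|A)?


P(A) = P(A|B)P(B) + P(A|B')P(B') = 9/20*6/7 + 3/17*1/7 = 489/1190
P(B|A) = P(A|B)P(B)/P(A) = (27/70)/(489/1190) = 153/163

153/163


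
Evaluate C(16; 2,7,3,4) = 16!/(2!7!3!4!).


16! = 20922789888000
Denominator: 2!=2 * 7!=5040 * 3!=6 * 4!=24
Coefficient = 20922789888000 / 1451520 = 14414400

14414400


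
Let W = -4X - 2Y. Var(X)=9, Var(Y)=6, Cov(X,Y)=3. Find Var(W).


Var(-4X - 2Y) = (-4)^2*Var(X) + (-2)^2*Var(Y) + 2*(-4)*(-2)*Cov(X,Y)
= 16*9 + 4*6 + 16*3
= 144 + 24 + 48 = 216

216


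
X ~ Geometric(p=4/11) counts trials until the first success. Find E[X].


For geometric (trials until first success), E[X] = 1/p = 1/(4/11) = 11/4

11/4


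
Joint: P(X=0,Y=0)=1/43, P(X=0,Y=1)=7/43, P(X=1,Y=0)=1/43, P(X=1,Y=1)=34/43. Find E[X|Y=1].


P(Y=1) = 41/43
E[X|Y=1] = (0*7 + 1*34)/41 = 34/41

34/41


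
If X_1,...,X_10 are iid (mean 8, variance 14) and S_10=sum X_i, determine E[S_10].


E[S_n] = n*E[X_1] = 10*8 = 80

80


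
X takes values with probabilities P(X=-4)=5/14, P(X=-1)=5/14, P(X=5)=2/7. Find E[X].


E[X] = sum(x * P(x))
= -4*5/14 - 1*5/14 + 5*2/7
= -5/14

-5/14


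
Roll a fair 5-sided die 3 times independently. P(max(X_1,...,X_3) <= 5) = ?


P(max <= 5) = P(all X_i <= 5) = (P(X_1 <= 5))^3
= (5/5)^3 = 1^3 = 1

1


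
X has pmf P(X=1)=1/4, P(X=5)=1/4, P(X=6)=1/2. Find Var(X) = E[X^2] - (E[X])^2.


E[X] = 9/2, E[X^2] = 49/2
Var(X) = E[X^2] - (E[X])^2 = 49/2 - (9/2)^2 = 17/4

17/4


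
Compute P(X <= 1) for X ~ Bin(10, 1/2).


P(X<=1) = P(X=0) + P(X=1)
= 1/1024 + 5/512
= 11/1024

11/1024


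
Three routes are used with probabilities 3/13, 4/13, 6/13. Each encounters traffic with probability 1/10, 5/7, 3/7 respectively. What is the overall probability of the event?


P(A) = P(A|B1)P(B1) + P(A|B2)P(B2) + P(A|B3)P(B3)
= 1/10*3/13 + 5/7*4/13 + 3/7*6/13
= 3/130 + 20/91 + 18/91 = 401/910

401/910


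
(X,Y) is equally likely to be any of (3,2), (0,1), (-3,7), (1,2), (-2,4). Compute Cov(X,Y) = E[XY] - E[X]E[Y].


E[X]=-1/5, E[Y]=16/5, E[XY]=-21/5
Cov(X,Y) = E[XY] - E[X]E[Y] = -21/5 + 1/5*16/5 = -89/25

-89/25


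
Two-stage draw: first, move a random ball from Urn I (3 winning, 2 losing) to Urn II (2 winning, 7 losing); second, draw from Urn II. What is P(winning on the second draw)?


P(transfer winning) = 3/5; P(transfer losing) = 2/5
If winning transferred: Urn II has 3 winning of 10, so P(winning|winning moved) = 3/10
If losing transferred: Urn II has 2 winning of 10, so P(winning|losing moved) = 1/5
By total probability: P(winning) = 3/5*3/10 + 2/5*1/5 = 13/50

13/50


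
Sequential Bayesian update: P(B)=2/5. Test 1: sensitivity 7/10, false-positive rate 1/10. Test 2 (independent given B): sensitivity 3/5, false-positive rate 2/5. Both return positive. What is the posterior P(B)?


After test 1: P(+) = 7/10*2/5 + 1/10*3/5 = 17/50
P(B|+) = (7/25)/(17/50) = 14/17
After test 2 (use post1 as new prior): P(+) = 3/5*14/17 + 2/5*3/17 = 48/85
P(B|+,+) = (42/85)/(48/85) = 7/8

7/8


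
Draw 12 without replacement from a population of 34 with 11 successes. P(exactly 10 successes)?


P(X=10) = C(11,10)*C(23,2) / C(34,12)
= 11*253 / 548354040
= 2783/548354040 = 121/23841480

121/23841480


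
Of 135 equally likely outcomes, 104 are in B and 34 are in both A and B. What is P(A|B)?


P(A|B) = P(A∩B)/P(B) = (34/135)/(104/135) = 34/104 = 17/52

17/52


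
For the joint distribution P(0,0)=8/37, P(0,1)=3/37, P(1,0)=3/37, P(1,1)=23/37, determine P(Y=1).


P(Y=1) = P(0,1)+P(1,1) = 3/37 + 23/37 = 26/37

26/37


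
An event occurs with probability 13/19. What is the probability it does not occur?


P(A') = 1 - P(A) = 1 - 13/19 = 6/19

6/19


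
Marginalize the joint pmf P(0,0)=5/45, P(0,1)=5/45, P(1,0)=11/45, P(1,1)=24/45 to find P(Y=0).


P(Y=0) = P(0,0)+P(1,0) = 5/45 + 11/45 = 16/45

16/45


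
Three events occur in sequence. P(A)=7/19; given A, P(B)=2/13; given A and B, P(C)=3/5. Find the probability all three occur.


P(A∩B∩C) = P(A) * P(B|A) * P(C|A∩B)
= 7/19 * 2/13 * 3/5
= 14/247 * 3/5 = 42/1235

42/1235


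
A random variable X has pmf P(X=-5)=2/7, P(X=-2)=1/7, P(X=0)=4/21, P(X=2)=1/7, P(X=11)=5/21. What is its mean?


E[X] = sum(x * P(x))
= -5*2/7 - 2*1/7 + 0*4/21 + 2*1/7 + 11*5/21
= 25/21

25/21


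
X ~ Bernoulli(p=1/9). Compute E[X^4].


For Bernoulli: X in {0,1}
E[X^4] = 0^4*(1-1/9) + 1^4*1/9 = 1/9

1/9


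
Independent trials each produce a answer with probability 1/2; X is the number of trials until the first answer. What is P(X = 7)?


P(X=7) = (1-p)^6 * p = (1/2)^6 * 1/2
= 1/64 * 1/2 = 1/128

1/128


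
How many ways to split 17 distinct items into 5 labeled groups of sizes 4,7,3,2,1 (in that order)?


17! = 355687428096000
Denominator: 4!=24 * 7!=5040 * 3!=6 * 2!=2 * 1!=1
Coefficient = 355687428096000 / 1451520 = 245044800

245044800


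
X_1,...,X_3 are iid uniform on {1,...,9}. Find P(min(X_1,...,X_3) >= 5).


P(min >= 5) = P(all X_i >= 5) = (P(X_1 >= 5))^3
= (5/9)^3 = 125/729

125/729


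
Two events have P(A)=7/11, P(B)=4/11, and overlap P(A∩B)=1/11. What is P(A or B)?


P(A∪B) = P(A) + P(B) - P(A∩B)
= 7/11 + 4/11 - 1/11 = 10/11

10/11


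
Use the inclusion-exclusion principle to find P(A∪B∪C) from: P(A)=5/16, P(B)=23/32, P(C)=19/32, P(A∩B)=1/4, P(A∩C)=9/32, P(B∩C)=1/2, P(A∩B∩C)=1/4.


P(A∪B∪C) = P(A)+P(B)+P(C) - P(AB)-P(AC)-P(BC) + P(ABC)
= 5/16+23/32+19/32 - 1/4-9/32-1/2 + 1/4
= 27/32

27/32


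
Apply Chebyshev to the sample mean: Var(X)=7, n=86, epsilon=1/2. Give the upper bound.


Var(Xbar) = Var(X)/n = 7/86
Chebyshev: P(|Xbar-mu| >= 1/2) <= Var(Xbar)/(1/2)^2 = (7/86)/(1/4) = 14/43

14/43


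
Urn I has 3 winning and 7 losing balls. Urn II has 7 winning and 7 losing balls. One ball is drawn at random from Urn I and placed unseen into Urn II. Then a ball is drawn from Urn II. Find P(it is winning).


P(transfer winning) = 3/10; P(transfer losing) = 7/10
If winning transferred: Urn II has 8 winning of 15, so P(winning|winning moved) = 8/15
If losing transferred: Urn II has 7 winning of 15, so P(winning|losing moved) = 7/15
By total probability: P(winning) = 3/10*8/15 + 7/10*7/15 = 73/150

73/150


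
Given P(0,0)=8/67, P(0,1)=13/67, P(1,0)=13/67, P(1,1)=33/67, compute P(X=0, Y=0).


Read from table: P(X=0, Y=0) = 8/67

8/67


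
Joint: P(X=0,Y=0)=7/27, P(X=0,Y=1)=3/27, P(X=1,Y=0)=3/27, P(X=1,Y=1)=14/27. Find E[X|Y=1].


P(Y=1) = 17/27
E[X|Y=1] = (0*3 + 1*14)/17 = 14/17

14/17


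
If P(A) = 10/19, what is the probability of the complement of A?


P(A') = 1 - P(A) = 1 - 10/19 = 9/19

9/19


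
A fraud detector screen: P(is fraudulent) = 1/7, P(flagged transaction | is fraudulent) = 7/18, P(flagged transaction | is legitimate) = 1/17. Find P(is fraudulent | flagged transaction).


P(A) = P(A|B)P(B) + P(A|B')P(B') = 7/18*1/7 + 1/17*6/7 = 227/2142
P(B|A) = P(A|B)P(B)/P(A) = (1/18)/(227/2142) = 119/227

119/227


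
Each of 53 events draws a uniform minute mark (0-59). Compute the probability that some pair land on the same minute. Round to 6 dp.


P(all different) = prod((60-i)/60 for i=0..52) = 0.000000
P(at least one match) = 1 - 0.000000 = 1.000000

1.000000


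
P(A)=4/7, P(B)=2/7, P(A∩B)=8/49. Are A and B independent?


P(A)*P(B) = 4/7*2/7 = 8/49
P(A∩B) = 8/49, which equals P(A)P(B), so independent

Yes, A and B are independent


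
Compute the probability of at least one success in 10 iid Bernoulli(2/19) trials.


P(at least one) = 1 - P(none)
P(none) = (1 - 2/19)^10 = (17/19)^10 = 2015993900449/6131066257801
P(at least one) = 1 - 2015993900449/6131066257801 = 4115072357352/6131066257801

4115072357352/6131066257801


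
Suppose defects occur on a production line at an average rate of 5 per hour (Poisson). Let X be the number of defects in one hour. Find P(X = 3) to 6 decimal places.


P(X=3) = e^(-5) * 5^3 / 3!
≈ 0.006737946999 * 125 / 6
≈ 0.140374

0.140374


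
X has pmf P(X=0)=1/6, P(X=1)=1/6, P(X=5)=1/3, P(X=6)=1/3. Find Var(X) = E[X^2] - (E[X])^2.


E[X] = 23/6, E[X^2] = 41/2
Var(X) = E[X^2] - (E[X])^2 = 41/2 - (23/6)^2 = 209/36

209/36


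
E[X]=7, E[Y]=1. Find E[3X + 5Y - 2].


E[3X + 5Y - 2] = 3*E[X] + 5*E[Y] - 2
= (3)*(7) + (5)*(1) + (-2)
= 21 + 5 - 2 = 24

24


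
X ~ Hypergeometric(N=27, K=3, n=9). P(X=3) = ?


P(X=3) = C(3,3)*C(24,6) / C(27,9)
= 1*134596 / 4686825
= 134596/4686825 = 28/975

28/975


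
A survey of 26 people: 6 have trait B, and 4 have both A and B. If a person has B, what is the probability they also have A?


P(A|B) = P(A∩B)/P(B) = (4/26)/(6/26) = 4/6 = 2/3

2/3


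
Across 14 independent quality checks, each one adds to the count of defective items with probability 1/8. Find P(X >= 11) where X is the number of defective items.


P(X>=11) = P(X=11) + P(X=12) + P(X=13) + P(X=14)
= 31213/1099511627776 + 4459/4398046511104 + 49/2199023255552 + 1/4398046511104
= 64705/2199023255552

64705/2199023255552


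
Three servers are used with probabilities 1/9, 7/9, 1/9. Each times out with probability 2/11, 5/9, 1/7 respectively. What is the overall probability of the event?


P(A) = P(A|B1)P(B1) + P(A|B2)P(B2) + P(A|B3)P(B3)
= 2/11*1/9 + 5/9*7/9 + 1/7*1/9
= 2/99 + 35/81 + 1/63 = 2920/6237

2920/6237


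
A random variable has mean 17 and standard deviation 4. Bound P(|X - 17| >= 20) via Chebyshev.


k = 20/4 = 5
Chebyshev: P(|X-mu| >= k*sigma) <= 1/k^2 = 1/5^2 = 1/25

1/25


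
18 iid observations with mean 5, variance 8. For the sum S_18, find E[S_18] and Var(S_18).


E[S_n] = n*mu = 18*5 = 90
Var(S_n) = n*sigma^2 = 18*8 = 144

E[S_18]=90, Var(S_18)=144


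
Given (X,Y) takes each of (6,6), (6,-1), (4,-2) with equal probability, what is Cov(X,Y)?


E[X]=16/3, E[Y]=1, E[XY]=22/3
Cov(X,Y) = E[XY] - E[X]E[Y] = 22/3 - 16/3*1 = 2

2


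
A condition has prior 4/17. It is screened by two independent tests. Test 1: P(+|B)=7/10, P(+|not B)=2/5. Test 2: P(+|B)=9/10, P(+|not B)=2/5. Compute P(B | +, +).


After test 1: P(+) = 7/10*4/17 + 2/5*13/17 = 8/17
P(B|+) = (14/85)/(8/17) = 7/20
After test 2 (use post1 as new prior): P(+) = 9/10*7/20 + 2/5*13/20 = 23/40
P(B|+,+) = (63/200)/(23/40) = 63/115

63/115


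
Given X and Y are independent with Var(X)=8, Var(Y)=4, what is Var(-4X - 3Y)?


Independence => Cov(X,Y)=0
Var(-4X - 3Y) = (-4)^2*Var(X) + (-3)^2*Var(Y)
= 16*8 + 9*4 = 164

164


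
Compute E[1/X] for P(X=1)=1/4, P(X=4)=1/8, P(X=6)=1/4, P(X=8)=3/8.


E[1/X] = sum(g(x)*P(x))
= 1*1/4 + 1/4*1/8 + 1/6*1/4 + 1/8*3/8
= 71/192

71/192


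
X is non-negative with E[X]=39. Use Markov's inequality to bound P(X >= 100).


Markov: P(X >= a) <= E[X]/a
P(X >= 100) <= 39/100

39/100


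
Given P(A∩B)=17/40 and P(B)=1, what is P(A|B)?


P(A|B) = P(A∩B)/P(B) = (34/80)/(80/80) = 34/80 = 17/40

17/40


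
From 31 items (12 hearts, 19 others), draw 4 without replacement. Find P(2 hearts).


P(X=2) = C(12,2)*C(19,2) / C(31,4)
= 66*171 / 31465
= 11286/31465

11286/31465


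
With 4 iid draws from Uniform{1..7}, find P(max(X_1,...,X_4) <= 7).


P(max <= 7) = P(all X_i <= 7) = (P(X_1 <= 7))^4
= (7/7)^4 = 1^4 = 1

1


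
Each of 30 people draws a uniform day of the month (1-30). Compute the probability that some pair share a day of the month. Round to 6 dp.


P(all different) = prod((30-i)/30 for i=0..29) = 0.000000
P(at least one match) = 1 - 0.000000 = 1.000000

1.000000


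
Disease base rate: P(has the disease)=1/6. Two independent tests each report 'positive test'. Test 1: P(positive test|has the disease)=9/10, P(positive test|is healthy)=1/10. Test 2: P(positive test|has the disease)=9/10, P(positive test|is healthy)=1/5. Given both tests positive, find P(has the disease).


After test 1: P(+) = 9/10*1/6 + 1/10*5/6 = 7/30
P(B|+) = (3/20)/(7/30) = 9/14
After test 2 (use post1 as new prior): P(+) = 9/10*9/14 + 1/5*5/14 = 13/20
P(B|+,+) = (81/140)/(13/20) = 81/91

81/91


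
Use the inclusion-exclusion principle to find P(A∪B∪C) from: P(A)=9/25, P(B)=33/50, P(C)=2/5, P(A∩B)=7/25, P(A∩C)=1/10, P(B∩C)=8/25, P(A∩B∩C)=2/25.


P(A∪B∪C) = P(A)+P(B)+P(C) - P(AB)-P(AC)-P(BC) + P(ABC)
= 9/25+33/50+2/5 - 7/25-1/10-8/25 + 2/25
= 4/5

4/5


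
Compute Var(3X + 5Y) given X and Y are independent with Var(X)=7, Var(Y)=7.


Independence => Cov(X,Y)=0
Var(3X + 5Y) = 3^2*Var(X) + 5^2*Var(Y)
= 9*7 + 25*7 = 238

238


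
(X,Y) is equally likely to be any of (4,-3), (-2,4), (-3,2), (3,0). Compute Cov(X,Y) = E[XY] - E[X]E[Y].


E[X]=1/2, E[Y]=3/4, E[XY]=-13/2
Cov(X,Y) = E[XY] - E[X]E[Y] = -13/2 - 1/2*3/4 = -55/8

-55/8


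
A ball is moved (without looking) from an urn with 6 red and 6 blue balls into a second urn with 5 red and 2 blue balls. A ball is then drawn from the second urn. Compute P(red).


P(transfer red) = 6/12 = 1/2; P(transfer blue) = 1/2
If red transferred: Urn II has 6 red of 8, so P(red|red moved) = 3/4
If blue transferred: Urn II has 5 red of 8, so P(red|blue moved) = 5/8
By total probability: P(red) = 1/2*3/4 + 1/2*5/8 = 11/16

11/16


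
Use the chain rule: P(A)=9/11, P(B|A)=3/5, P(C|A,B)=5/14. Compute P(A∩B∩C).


P(A∩B∩C) = P(A) * P(B|A) * P(C|A∩B)
= 9/11 * 3/5 * 5/14
= 27/55 * 5/14 = 27/154

27/154


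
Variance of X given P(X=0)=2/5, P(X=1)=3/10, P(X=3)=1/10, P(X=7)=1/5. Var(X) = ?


E[X] = 2, E[X^2] = 11
Var(X) = E[X^2] - (E[X])^2 = 11 - (2)^2 = 7

7


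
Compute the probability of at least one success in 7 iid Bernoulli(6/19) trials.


P(at least one) = 1 - P(none)
P(none) = (1 - 6/19)^7 = (13/19)^7 = 62748517/893871739
P(at least one) = 1 - 62748517/893871739 = 831123222/893871739

831123222/893871739


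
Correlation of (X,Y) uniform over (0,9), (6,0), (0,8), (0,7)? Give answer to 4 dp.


Cov(X,Y) = -9.0000, Var(X) = 6.7500, Var(Y) = 12.5000
rho = Cov/(sqrt(VarX)*sqrt(VarY)) = -0.9798

-0.9798


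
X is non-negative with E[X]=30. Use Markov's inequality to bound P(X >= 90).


Markov: P(X >= a) <= E[X]/a
P(X >= 90) <= 30/90 = 1/3

1/3


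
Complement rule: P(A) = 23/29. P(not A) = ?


P(A') = 1 - P(A) = 1 - 23/29 = 6/29

6/29


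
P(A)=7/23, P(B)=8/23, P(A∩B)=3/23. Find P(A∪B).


P(A∪B) = P(A) + P(B) - P(A∩B)
= 7/23 + 8/23 - 3/23 = 12/23

12/23


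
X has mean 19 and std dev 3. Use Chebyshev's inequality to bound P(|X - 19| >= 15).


k = 15/3 = 5
Chebyshev: P(|X-mu| >= k*sigma) <= 1/k^2 = 1/5^2 = 1/25

1/25


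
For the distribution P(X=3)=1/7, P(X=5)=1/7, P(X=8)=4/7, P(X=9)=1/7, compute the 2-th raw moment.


E[X^2] = sum(x^2 * P(x))
= 9*1/7 + 25*1/7 + 64*4/7 + 81*1/7
= 53

53


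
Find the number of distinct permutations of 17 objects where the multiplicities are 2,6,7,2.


17! = 355687428096000
Denominator: 2!=2 * 6!=720 * 7!=5040 * 2!=2
Coefficient = 355687428096000 / 14515200 = 24504480

24504480


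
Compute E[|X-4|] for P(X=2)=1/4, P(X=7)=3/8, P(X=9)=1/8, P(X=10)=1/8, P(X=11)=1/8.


E[|X-4|] = sum(g(x)*P(x))
= 2*1/4 + 3*3/8 + 5*1/8 + 6*1/8 + 7*1/8
= 31/8

31/8


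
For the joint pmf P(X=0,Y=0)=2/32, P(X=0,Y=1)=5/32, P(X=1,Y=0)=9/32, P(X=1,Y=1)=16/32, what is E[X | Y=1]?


P(Y=1) = 21/32
E[X|Y=1] = (0*5 + 1*16)/21 = 16/21

16/21


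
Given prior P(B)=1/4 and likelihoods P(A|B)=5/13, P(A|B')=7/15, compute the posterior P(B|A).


P(A) = P(A|B)P(B) + P(A|B')P(B') = 5/13*1/4 + 7/15*3/4 = 29/65
P(B|A) = P(A|B)P(B)/P(A) = (5/52)/(29/65) = 25/116

25/116


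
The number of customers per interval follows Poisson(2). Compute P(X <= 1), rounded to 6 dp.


P(X<=1) = e^(-2)*2^0/0! + e^(-2)*2^1/1!
≈ 0.1353352832 + 0.2706705665
= 0.4060058497
≈ 0.406006

0.406006


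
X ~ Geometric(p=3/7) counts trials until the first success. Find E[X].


For geometric (trials until first success), E[X] = 1/p = 1/(3/7) = 7/3

7/3


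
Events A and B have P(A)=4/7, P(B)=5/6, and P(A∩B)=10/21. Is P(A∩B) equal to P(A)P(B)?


P(A)*P(B) = 4/7*5/6 = 10/21
P(A∩B) = 10/21, which equals P(A)P(B), so independent

Yes, A and B are independent


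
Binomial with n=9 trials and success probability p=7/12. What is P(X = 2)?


P(X=2) = C(9,2) * p^2 * (1-p)^7
= 36 * 49/144 * 78125/35831808
= 3828125/143327232

3828125/143327232


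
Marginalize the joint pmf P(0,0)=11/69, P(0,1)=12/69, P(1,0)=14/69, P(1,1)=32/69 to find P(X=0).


P(X=0) = P(0,0)+P(0,1) = 11/69 + 12/69 = 23/69 = 1/3

1/3


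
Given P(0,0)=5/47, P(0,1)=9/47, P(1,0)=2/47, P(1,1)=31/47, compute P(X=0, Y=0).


Read from table: P(X=0, Y=0) = 5/47

5/47


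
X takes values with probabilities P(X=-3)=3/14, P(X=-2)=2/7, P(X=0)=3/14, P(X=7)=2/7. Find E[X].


E[X] = sum(x * P(x))
= -3*3/14 - 2*2/7 + 0*3/14 + 7*2/7
= 11/14

11/14


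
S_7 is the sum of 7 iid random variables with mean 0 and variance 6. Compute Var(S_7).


By independence, Var(S_n) = n*Var(X_1) = 7*6 = 42

42


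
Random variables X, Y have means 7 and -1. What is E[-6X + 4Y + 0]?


E[-6X + 4Y + 0] = -6*E[X] + 4*E[Y] + 0
= (-6)*(7) + (4)*(-1) + (0)
= -42 - 4 + 0 = -46

-46


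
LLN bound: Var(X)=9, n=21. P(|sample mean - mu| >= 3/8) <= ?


Var(Xbar) = Var(X)/n = 9/21
Chebyshev: P(|Xbar-mu| >= 3/8) <= Var(Xbar)/(3/8)^2 = (3/7)/(9/64) = 64/21
Bound exceeds 1, so trivial bound: 1

1


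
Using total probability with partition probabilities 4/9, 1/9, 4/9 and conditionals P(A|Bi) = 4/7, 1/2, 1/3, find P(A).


P(A) = P(A|B1)P(B1) + P(A|B2)P(B2) + P(A|B3)P(B3)
= 4/7*4/9 + 1/2*1/9 + 1/3*4/9
= 16/63 + 1/18 + 4/27 = 173/378

173/378


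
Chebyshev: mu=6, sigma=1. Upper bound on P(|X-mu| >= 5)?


k = 5/1 = 5
Chebyshev: P(|X-mu| >= k*sigma) <= 1/k^2 = 1/5^2 = 1/25

1/25


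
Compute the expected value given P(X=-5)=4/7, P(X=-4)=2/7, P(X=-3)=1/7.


E[X] = sum(x * P(x))
= -5*4/7 - 4*2/7 - 3*1/7
= -31/7

-31/7


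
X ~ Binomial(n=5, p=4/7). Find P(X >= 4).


P(X>=4) = P(X=4) + P(X=5)
= 3840/16807 + 1024/16807
= 4864/16807

4864/16807


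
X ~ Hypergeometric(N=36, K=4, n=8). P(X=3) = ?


P(X=3) = C(4,3)*C(32,5) / C(36,8)
= 4*201376 / 30260340
= 805504/30260340 = 224/8415

224/8415


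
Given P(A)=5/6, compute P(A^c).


P(A') = 1 - P(A) = 1 - 5/6 = 1/6

1/6


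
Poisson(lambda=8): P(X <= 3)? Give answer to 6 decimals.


P(X<=3) = e^(-8)*8^0/0! + e^(-8)*8^1/1! + e^(-8)*8^2/2! + e^(-8)*8^3/3!
≈ 0.0003354626 + 0.0026837010 + 0.0107348041 + 0.0286261442
= 0.0423801119
≈ 0.042380

0.042380


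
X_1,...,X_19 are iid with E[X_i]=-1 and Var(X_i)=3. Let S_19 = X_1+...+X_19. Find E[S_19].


E[S_n] = n*E[X_1] = 19*-1 = -19

-19


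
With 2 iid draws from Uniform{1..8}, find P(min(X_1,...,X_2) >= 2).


P(min >= 2) = P(all X_i >= 2) = (P(X_1 >= 2))^2
= (7/8)^2 = 49/64

49/64


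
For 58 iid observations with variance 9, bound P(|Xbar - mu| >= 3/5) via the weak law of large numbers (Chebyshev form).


Var(Xbar) = Var(X)/n = 9/58
Chebyshev: P(|Xbar-mu| >= 3/5) <= Var(Xbar)/(3/5)^2 = (9/58)/(9/25) = 25/58

25/58


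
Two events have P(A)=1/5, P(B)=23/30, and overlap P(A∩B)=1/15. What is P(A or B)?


P(A∪B) = P(A) + P(B) - P(A∩B)
= 1/5 + 23/30 - 1/15 = 9/10

9/10


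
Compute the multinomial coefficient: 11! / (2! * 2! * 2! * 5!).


11! = 39916800
Denominator: 2!=2 * 2!=2 * 2!=2 * 5!=120
Coefficient = 39916800 / 960 = 41580

41580


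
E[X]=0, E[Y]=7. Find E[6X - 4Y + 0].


E[6X - 4Y + 0] = 6*E[X] - 4*E[Y] + 0
= (6)*(0) + (-4)*(7) + (0)
= 0 - 28 + 0 = -28

-28


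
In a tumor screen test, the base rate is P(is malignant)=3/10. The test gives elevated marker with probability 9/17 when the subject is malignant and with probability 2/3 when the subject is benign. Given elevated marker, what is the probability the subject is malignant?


P(A) = P(A|B)P(B) + P(A|B')P(B') = 9/17*3/10 + 2/3*7/10 = 319/510
P(B|A) = P(A|B)P(B)/P(A) = (27/170)/(319/510) = 81/319

81/319


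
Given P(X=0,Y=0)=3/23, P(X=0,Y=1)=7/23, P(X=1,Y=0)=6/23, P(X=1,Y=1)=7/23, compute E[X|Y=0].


P(Y=0) = 9/23
E[X|Y=0] = (0*3 + 1*6)/9 = 6/9 = 2/3

2/3


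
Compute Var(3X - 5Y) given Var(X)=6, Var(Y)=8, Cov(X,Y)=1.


Var(3X - 5Y) = 3^2*Var(X) + (-5)^2*Var(Y) + 2*3*(-5)*Cov(X,Y)
= 9*6 + 25*8 - 30*1
= 54 + 200 - 30 = 224

224


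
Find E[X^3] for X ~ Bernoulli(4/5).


For Bernoulli: X in {0,1}
E[X^3] = 0^3*(1-4/5) + 1^3*4/5 = 4/5

4/5


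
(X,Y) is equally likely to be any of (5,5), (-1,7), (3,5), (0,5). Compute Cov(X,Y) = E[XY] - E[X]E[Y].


E[X]=7/4, E[Y]=11/2, E[XY]=33/4
Cov(X,Y) = E[XY] - E[X]E[Y] = 33/4 - 7/4*11/2 = -11/8

-11/8


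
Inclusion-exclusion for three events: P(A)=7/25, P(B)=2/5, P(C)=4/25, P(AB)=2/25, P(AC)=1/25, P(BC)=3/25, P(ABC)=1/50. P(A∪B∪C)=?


P(A∪B∪C) = P(A)+P(B)+P(C) - P(AB)-P(AC)-P(BC) + P(ABC)
= 7/25+2/5+4/25 - 2/25-1/25-3/25 + 1/50
= 31/50

31/50


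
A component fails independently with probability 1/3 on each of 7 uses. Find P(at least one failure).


P(at least one) = 1 - P(none)
P(none) = (1 - 1/3)^7 = (2/3)^7 = 128/2187
P(at least one) = 1 - 128/2187 = 2059/2187

2059/2187


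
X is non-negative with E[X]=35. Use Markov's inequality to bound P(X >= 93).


Markov: P(X >= a) <= E[X]/a
P(X >= 93) <= 35/93

35/93


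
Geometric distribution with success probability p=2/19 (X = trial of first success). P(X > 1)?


P(X > 1) = P(first 1 trials all fail) = (1-p)^1 = (17/19)^1 = 17/19

17/19


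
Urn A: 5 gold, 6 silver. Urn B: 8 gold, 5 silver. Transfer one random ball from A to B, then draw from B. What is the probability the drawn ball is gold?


P(transfer gold) = 5/11; P(transfer silver) = 6/11
If gold transferred: Urn II has 9 gold of 14, so P(gold|gold moved) = 9/14
If silver transferred: Urn II has 8 gold of 14, so P(gold|silver moved) = 4/7
By total probability: P(gold) = 5/11*9/14 + 6/11*4/7 = 93/154

93/154


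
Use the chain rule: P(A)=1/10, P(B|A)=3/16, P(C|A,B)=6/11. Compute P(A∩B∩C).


P(A∩B∩C) = P(A) * P(B|A) * P(C|A∩B)
= 1/10 * 3/16 * 6/11
= 3/160 * 6/11 = 9/880

9/880


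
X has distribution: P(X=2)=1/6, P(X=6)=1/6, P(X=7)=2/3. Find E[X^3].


E[X^3] = sum(g(x)*P(x))
= 8*1/6 + 216*1/6 + 343*2/3
= 266

266


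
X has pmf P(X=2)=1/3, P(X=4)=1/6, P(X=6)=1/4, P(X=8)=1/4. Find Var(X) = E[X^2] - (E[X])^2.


E[X] = 29/6, E[X^2] = 29
Var(X) = E[X^2] - (E[X])^2 = 29 - (29/6)^2 = 203/36

203/36


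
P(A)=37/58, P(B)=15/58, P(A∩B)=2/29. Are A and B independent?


P(A)*P(B) = 37/58*15/58 = 555/3364
P(A∩B) = 2/29 != 555/3364, so not independent

No, A and B are not independent


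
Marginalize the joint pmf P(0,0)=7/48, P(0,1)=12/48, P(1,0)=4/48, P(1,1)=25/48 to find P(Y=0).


P(Y=0) = P(0,0)+P(1,0) = 7/48 + 4/48 = 11/48

11/48


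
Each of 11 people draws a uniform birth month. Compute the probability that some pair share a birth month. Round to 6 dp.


P(all different) = prod((12-i)/12 for i=0..10) = 0.000645
P(at least one match) = 1 - 0.000645 = 0.999355

0.999355


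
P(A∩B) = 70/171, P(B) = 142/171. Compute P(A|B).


P(A|B) = P(A∩B)/P(B) = (70/171)/(142/171) = 70/142 = 35/71

35/71


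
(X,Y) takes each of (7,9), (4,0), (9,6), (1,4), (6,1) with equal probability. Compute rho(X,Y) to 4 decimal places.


Cov(X,Y) = 3.8000, Var(X) = 7.4400, Var(Y) = 10.8000
rho = Cov/(sqrt(VarX)*sqrt(VarY)) = 0.4239

0.4239


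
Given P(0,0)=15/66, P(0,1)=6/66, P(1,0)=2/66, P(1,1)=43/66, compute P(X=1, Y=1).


Read from table: P(X=1, Y=1) = 43/66

43/66


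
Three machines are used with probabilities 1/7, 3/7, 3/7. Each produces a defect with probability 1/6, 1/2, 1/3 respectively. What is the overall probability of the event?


P(A) = P(A|B1)P(B1) + P(A|B2)P(B2) + P(A|B3)P(B3)
= 1/6*1/7 + 1/2*3/7 + 1/3*3/7
= 1/42 + 3/14 + 1/7 = 8/21

8/21


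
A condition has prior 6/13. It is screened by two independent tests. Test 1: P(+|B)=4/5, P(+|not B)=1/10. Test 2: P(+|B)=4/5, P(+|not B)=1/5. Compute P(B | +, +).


After test 1: P(+) = 4/5*6/13 + 1/10*7/13 = 11/26
P(B|+) = (24/65)/(11/26) = 48/55
After test 2 (use post1 as new prior): P(+) = 4/5*48/55 + 1/5*7/55 = 199/275
P(B|+,+) = (192/275)/(199/275) = 192/199

192/199


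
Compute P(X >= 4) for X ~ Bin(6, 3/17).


P(X>=4) = P(X=4) + P(X=5) + P(X=6)
= 238140/24137569 + 20412/24137569 + 729/24137569
= 259281/24137569

259281/24137569


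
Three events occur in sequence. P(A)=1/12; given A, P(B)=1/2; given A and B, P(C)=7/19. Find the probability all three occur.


P(A∩B∩C) = P(A) * P(B|A) * P(C|A∩B)
= 1/12 * 1/2 * 7/19
= 1/24 * 7/19 = 7/456

7/456


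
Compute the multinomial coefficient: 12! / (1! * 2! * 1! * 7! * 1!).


12! = 479001600
Denominator: 1!=1 * 2!=2 * 1!=1 * 7!=5040 * 1!=1
Coefficient = 479001600 / 10080 = 47520

47520


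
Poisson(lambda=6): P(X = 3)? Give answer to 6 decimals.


P(X=3) = e^(-6) * 6^3 / 3!
≈ 0.002478752177 * 216 / 6
≈ 0.089235

0.089235


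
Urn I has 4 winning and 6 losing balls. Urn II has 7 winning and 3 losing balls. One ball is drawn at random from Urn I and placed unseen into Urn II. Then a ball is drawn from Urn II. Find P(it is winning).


P(transfer winning) = 4/10 = 2/5; P(transfer losing) = 3/5
If winning transferred: Urn II has 8 winning of 11, so P(winning|winning moved) = 8/11
If losing transferred: Urn II has 7 winning of 11, so P(winning|losing moved) = 7/11
By total probability: P(winning) = 2/5*8/11 + 3/5*7/11 = 37/55

37/55


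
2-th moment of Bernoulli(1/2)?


For Bernoulli: X in {0,1}
E[X^2] = 0^2*(1-1/2) + 1^2*1/2 = 1/2

1/2


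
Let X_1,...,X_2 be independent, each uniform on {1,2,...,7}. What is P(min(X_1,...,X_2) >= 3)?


P(min >= 3) = P(all X_i >= 3) = (P(X_1 >= 3))^2
= (5/7)^2 = 25/49

25/49


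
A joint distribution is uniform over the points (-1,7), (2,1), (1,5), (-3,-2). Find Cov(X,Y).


E[X]=-1/4, E[Y]=11/4, E[XY]=3/2
Cov(X,Y) = E[XY] - E[X]E[Y] = 3/2 + 1/4*11/4 = 35/16

35/16


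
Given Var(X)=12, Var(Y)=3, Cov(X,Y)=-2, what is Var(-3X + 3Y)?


Var(-3X + 3Y) = (-3)^2*Var(X) + 3^2*Var(Y) + 2*(-3)*3*Cov(X,Y)
= 9*12 + 9*3 - 18*(-2)
= 108 + 27 + 36 = 171

171


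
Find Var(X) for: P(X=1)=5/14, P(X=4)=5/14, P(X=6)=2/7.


E[X] = 7/2, E[X^2] = 229/14
Var(X) = E[X^2] - (E[X])^2 = 229/14 - (7/2)^2 = 115/28

115/28


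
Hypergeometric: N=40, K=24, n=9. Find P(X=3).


P(X=3) = C(24,3)*C(16,6) / C(40,9)
= 2024*8008 / 273438880
= 16208192/273438880 = 3542/59755

3542/59755


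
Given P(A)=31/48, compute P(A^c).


P(A') = 1 - P(A) = 1 - 31/48 = 17/48

17/48


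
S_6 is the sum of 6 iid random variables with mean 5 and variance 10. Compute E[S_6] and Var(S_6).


E[S_n] = n*mu = 6*5 = 30
Var(S_n) = n*sigma^2 = 6*10 = 60

E[S_6]=30, Var(S_6)=60


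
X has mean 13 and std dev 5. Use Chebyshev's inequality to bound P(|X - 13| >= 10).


k = 10/5 = 2
Chebyshev: P(|X-mu| >= k*sigma) <= 1/k^2 = 1/2^2 = 1/4

1/4


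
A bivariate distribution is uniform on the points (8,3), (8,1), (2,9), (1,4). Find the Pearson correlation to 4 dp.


Cov(X,Y) = -6.6875, Var(X) = 10.6875, Var(Y) = 8.6875
rho = Cov/(sqrt(VarX)*sqrt(VarY)) = -0.6940

-0.6940


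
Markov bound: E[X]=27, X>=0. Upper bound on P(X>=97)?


Markov: P(X >= a) <= E[X]/a
P(X >= 97) <= 27/97

27/97


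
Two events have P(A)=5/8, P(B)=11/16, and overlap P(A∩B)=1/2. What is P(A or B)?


P(A∪B) = P(A) + P(B) - P(A∩B)
= 5/8 + 11/16 - 1/2 = 13/16

13/16


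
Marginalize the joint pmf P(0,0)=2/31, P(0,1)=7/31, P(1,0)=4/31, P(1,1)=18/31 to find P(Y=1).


P(Y=1) = P(0,1)+P(1,1) = 7/31 + 18/31 = 25/31

25/31


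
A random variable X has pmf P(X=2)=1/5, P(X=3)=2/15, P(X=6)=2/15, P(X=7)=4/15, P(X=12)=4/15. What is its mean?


E[X] = sum(x * P(x))
= 2*1/5 + 3*2/15 + 6*2/15 + 7*4/15 + 12*4/15
= 20/3

20/3


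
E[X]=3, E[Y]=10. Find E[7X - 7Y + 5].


E[7X - 7Y + 5] = 7*E[X] - 7*E[Y] + 5
= (7)*(3) + (-7)*(10) + (5)
= 21 - 70 + 5 = -44

-44


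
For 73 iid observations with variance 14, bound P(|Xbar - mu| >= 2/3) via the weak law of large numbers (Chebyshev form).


Var(Xbar) = Var(X)/n = 14/73
Chebyshev: P(|Xbar-mu| >= 2/3) <= Var(Xbar)/(2/3)^2 = (14/73)/(4/9) = 63/146

63/146


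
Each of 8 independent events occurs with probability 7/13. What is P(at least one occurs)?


P(at least one) = 1 - P(none)
P(none) = (1 - 7/13)^8 = (6/13)^8 = 1679616/815730721
P(at least one) = 1 - 1679616/815730721 = 814051105/815730721

814051105/815730721


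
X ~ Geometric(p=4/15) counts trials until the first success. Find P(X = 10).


P(X=10) = (1-p)^9 * p = (11/15)^9 * 4/15
= 2357947691/38443359375 * 4/15 = 9431790764/576650390625

9431790764/576650390625


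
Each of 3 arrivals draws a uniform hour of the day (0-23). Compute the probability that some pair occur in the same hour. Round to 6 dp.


P(all different) = prod((24-i)/24 for i=0..2) = 0.878472
P(at least one match) = 1 - 0.878472 = 0.121528

0.121528


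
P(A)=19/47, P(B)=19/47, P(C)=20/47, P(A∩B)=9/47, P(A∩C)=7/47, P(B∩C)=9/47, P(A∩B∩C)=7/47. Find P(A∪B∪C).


P(A∪B∪C) = P(A)+P(B)+P(C) - P(AB)-P(AC)-P(BC) + P(ABC)
= 19/47+19/47+20/47 - 9/47-7/47-9/47 + 7/47
= 40/47

40/47


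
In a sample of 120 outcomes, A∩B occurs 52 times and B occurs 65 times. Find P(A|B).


P(A|B) = P(A∩B)/P(B) = (52/120)/(65/120) = 52/65 = 4/5

4/5


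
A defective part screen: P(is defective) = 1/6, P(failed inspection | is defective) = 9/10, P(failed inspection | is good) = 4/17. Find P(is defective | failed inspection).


P(A) = P(A|B)P(B) + P(A|B')P(B') = 9/10*1/6 + 4/17*5/6 = 353/1020
P(B|A) = P(A|B)P(B)/P(A) = (3/20)/(353/1020) = 153/353

153/353


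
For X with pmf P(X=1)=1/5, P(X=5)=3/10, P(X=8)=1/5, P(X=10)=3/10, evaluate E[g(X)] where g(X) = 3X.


E[3X] = sum(g(x)*P(x))
= 3*1/5 + 15*3/10 + 24*1/5 + 30*3/10
= 189/10

189/10


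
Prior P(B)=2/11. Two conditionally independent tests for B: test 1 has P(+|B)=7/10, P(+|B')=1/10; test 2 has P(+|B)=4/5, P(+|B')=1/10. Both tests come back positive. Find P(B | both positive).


After test 1: P(+) = 7/10*2/11 + 1/10*9/11 = 23/110
P(B|+) = (7/55)/(23/110) = 14/23
After test 2 (use post1 as new prior): P(+) = 4/5*14/23 + 1/10*9/23 = 121/230
P(B|+,+) = (56/115)/(121/230) = 112/121

112/121


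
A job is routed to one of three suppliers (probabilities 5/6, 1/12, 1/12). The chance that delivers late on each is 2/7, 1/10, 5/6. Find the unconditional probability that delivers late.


P(A) = P(A|B1)P(B1) + P(A|B2)P(B2) + P(A|B3)P(B3)
= 2/7*5/6 + 1/10*1/12 + 5/6*1/12
= 5/21 + 1/120 + 5/72 = 199/630

199/630
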